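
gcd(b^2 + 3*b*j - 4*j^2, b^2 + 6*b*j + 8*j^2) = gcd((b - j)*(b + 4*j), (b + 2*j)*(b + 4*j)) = b + 4*j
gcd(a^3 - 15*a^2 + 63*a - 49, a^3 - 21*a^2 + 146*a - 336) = a - 7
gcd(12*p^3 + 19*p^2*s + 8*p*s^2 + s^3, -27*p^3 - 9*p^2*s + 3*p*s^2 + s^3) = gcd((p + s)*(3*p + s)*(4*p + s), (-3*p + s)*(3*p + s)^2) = 3*p + s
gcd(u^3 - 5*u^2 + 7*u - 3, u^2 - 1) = u - 1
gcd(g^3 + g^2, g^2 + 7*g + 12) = 1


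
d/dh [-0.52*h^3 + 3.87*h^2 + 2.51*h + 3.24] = -1.56*h^2 + 7.74*h + 2.51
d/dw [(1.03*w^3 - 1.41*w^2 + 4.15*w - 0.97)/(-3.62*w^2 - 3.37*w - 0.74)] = (-3.7286*w^4 - 6.9422*w^3 + 17.4881*w^2 - 4.936*w - 6.3399)/(13.1044*w^4 + 24.3988*w^3 + 16.7145*w^2 + 4.9876*w + 0.5476)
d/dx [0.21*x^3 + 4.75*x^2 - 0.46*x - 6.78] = 0.63*x^2 + 9.5*x - 0.46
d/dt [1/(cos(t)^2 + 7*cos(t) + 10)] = (2*cos(t) + 7)*sin(t)/(cos(t)^2 + 7*cos(t) + 10)^2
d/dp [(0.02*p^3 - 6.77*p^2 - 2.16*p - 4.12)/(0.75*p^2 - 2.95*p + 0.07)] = (0.015*p^4 - 0.118*p^3 + 21.5957*p^2 + 5.2322*p - 12.3052)/(0.5625*p^4 - 4.425*p^3 + 8.8075*p^2 - 0.413*p + 0.0049)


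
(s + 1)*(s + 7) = s^2 + 8*s + 7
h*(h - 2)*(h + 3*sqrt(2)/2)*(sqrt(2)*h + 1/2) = sqrt(2)*h^4 - 2*sqrt(2)*h^3 + 7*h^3/2 - 7*h^2 + 3*sqrt(2)*h^2/4 - 3*sqrt(2)*h/2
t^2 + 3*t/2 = t*(t + 3/2)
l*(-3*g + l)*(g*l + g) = -3*g^2*l^2 - 3*g^2*l + g*l^3 + g*l^2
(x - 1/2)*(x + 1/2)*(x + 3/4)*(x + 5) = x^4 + 23*x^3/4 + 7*x^2/2 - 23*x/16 - 15/16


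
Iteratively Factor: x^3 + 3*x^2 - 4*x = (x - 1)*(x^2 + 4*x) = (x - 1)*(x + 4)*(x)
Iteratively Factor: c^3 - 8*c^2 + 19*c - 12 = (c - 4)*(c^2 - 4*c + 3) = (c - 4)*(c - 1)*(c - 3)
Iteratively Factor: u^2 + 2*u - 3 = (u + 3)*(u - 1)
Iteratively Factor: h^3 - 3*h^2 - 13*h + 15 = (h - 5)*(h^2 + 2*h - 3) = (h - 5)*(h + 3)*(h - 1)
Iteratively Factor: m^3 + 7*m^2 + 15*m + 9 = (m + 1)*(m^2 + 6*m + 9) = (m + 1)*(m + 3)*(m + 3)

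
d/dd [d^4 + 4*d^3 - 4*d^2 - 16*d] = 4*d^3 + 12*d^2 - 8*d - 16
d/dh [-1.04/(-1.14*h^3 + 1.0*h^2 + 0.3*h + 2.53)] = (-3.5568*h^2 + 2.08*h + 0.312)/(-1.14*h^3 + 1.0*h^2 + 0.3*h + 2.53)^2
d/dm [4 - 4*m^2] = -8*m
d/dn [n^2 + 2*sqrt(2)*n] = 2*n + 2*sqrt(2)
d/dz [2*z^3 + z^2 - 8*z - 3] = 6*z^2 + 2*z - 8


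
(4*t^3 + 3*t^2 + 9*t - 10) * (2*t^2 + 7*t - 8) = 8*t^5 + 34*t^4 + 7*t^3 + 19*t^2 - 142*t + 80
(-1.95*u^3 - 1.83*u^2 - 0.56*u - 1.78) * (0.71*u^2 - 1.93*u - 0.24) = -1.3845*u^5 + 2.4642*u^4 + 3.6023*u^3 + 0.2562*u^2 + 3.5698*u + 0.4272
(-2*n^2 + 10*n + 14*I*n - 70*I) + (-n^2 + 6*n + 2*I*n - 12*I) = -3*n^2 + 16*n + 16*I*n - 82*I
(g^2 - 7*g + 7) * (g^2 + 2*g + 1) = g^4 - 5*g^3 - 6*g^2 + 7*g + 7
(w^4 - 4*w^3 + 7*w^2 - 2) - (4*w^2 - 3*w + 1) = w^4 - 4*w^3 + 3*w^2 + 3*w - 3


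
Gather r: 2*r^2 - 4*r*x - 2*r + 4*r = 2*r^2 + r*(2 - 4*x)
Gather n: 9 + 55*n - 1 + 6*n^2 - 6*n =6*n^2 + 49*n + 8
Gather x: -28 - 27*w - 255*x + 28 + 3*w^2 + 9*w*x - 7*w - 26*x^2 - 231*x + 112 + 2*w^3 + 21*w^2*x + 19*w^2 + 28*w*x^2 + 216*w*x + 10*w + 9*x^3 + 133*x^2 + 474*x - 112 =2*w^3 + 22*w^2 - 24*w + 9*x^3 + x^2*(28*w + 107) + x*(21*w^2 + 225*w - 12)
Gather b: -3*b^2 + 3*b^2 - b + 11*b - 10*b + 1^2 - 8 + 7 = 0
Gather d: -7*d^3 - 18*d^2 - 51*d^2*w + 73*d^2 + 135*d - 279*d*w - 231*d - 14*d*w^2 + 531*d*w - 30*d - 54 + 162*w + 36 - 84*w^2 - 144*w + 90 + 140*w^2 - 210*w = -7*d^3 + d^2*(55 - 51*w) + d*(-14*w^2 + 252*w - 126) + 56*w^2 - 192*w + 72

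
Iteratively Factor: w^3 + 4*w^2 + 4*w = (w + 2)*(w^2 + 2*w) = w*(w + 2)*(w + 2)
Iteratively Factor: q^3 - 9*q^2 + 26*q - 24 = (q - 2)*(q^2 - 7*q + 12) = (q - 4)*(q - 2)*(q - 3)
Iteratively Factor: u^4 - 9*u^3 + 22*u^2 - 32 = (u - 4)*(u^3 - 5*u^2 + 2*u + 8) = (u - 4)*(u + 1)*(u^2 - 6*u + 8) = (u - 4)^2*(u + 1)*(u - 2)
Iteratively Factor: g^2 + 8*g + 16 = (g + 4)*(g + 4)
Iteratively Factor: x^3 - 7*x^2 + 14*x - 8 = (x - 1)*(x^2 - 6*x + 8) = (x - 4)*(x - 1)*(x - 2)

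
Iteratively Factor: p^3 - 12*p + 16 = (p - 2)*(p^2 + 2*p - 8) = (p - 2)^2*(p + 4)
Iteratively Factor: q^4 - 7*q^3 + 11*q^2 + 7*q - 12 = (q - 4)*(q^3 - 3*q^2 - q + 3) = (q - 4)*(q + 1)*(q^2 - 4*q + 3) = (q - 4)*(q - 1)*(q + 1)*(q - 3)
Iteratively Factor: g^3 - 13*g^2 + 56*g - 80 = (g - 4)*(g^2 - 9*g + 20) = (g - 4)^2*(g - 5)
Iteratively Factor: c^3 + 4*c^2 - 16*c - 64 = (c + 4)*(c^2 - 16) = (c + 4)^2*(c - 4)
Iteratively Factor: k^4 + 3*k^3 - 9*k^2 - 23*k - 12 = (k + 1)*(k^3 + 2*k^2 - 11*k - 12) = (k + 1)*(k + 4)*(k^2 - 2*k - 3) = (k - 3)*(k + 1)*(k + 4)*(k + 1)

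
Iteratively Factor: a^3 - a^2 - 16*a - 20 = (a - 5)*(a^2 + 4*a + 4) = (a - 5)*(a + 2)*(a + 2)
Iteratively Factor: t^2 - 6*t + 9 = (t - 3)*(t - 3)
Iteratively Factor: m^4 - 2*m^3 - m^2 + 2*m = (m + 1)*(m^3 - 3*m^2 + 2*m) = (m - 1)*(m + 1)*(m^2 - 2*m) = (m - 2)*(m - 1)*(m + 1)*(m)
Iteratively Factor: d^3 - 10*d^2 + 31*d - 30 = (d - 5)*(d^2 - 5*d + 6) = (d - 5)*(d - 3)*(d - 2)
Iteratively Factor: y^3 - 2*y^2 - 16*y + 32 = (y - 2)*(y^2 - 16) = (y - 2)*(y + 4)*(y - 4)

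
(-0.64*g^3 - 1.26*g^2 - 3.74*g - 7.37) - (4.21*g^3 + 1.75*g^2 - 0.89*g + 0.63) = -4.85*g^3 - 3.01*g^2 - 2.85*g - 8.0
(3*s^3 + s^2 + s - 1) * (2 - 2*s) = -6*s^4 + 4*s^3 + 4*s - 2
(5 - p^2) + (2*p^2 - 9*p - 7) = p^2 - 9*p - 2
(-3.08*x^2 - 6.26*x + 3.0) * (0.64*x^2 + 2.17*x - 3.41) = -1.9712*x^4 - 10.69*x^3 - 1.1614*x^2 + 27.8566*x - 10.23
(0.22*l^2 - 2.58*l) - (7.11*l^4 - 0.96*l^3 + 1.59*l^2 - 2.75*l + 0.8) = -7.11*l^4 + 0.96*l^3 - 1.37*l^2 + 0.17*l - 0.8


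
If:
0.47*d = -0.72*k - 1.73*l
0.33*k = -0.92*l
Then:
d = 0.589941972920696*l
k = -2.78787878787879*l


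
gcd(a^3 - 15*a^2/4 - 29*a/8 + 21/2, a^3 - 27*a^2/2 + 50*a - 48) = a^2 - 11*a/2 + 6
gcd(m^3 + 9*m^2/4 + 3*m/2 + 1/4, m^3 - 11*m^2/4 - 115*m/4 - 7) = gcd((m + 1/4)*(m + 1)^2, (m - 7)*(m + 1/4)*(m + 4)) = m + 1/4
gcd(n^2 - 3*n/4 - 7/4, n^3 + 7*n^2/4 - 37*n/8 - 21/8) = n - 7/4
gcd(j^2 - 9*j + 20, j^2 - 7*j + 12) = j - 4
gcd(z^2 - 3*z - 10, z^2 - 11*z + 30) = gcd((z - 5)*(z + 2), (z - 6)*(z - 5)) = z - 5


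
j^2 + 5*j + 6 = (j + 2)*(j + 3)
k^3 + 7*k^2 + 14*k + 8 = (k + 1)*(k + 2)*(k + 4)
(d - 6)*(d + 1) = d^2 - 5*d - 6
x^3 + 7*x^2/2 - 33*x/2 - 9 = (x - 3)*(x + 1/2)*(x + 6)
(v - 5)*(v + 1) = v^2 - 4*v - 5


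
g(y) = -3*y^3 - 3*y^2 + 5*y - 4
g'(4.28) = -185.55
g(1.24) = -8.13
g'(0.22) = 3.24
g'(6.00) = -355.00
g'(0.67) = -3.06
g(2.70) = -71.42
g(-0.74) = -8.13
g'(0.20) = 3.44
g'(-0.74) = 4.51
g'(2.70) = -76.81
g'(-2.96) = -56.09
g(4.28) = -272.76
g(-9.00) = 1895.00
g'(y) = -9*y^2 - 6*y + 5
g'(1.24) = -16.28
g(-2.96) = 32.72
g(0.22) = -3.08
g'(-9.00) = -670.00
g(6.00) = -730.00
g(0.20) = -3.14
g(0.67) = -2.90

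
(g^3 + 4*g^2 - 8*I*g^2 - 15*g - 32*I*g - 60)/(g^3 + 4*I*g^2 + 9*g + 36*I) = (g^2 + g*(4 - 5*I) - 20*I)/(g^2 + 7*I*g - 12)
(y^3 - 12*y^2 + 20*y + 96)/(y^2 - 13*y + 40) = (y^2 - 4*y - 12)/(y - 5)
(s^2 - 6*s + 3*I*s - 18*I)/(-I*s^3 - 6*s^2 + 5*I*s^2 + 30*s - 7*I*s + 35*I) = (I*s^2 - 3*s*(1 + 2*I) + 18)/(s^3 - s^2*(5 + 6*I) + s*(7 + 30*I) - 35)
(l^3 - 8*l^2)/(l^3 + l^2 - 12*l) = l*(l - 8)/(l^2 + l - 12)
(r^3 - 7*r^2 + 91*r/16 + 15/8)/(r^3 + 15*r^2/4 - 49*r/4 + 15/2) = (4*r^2 - 23*r - 6)/(4*(r^2 + 5*r - 6))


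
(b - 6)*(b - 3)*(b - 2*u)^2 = b^4 - 4*b^3*u - 9*b^3 + 4*b^2*u^2 + 36*b^2*u + 18*b^2 - 36*b*u^2 - 72*b*u + 72*u^2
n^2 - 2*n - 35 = (n - 7)*(n + 5)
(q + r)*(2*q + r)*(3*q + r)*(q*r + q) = 6*q^4*r + 6*q^4 + 11*q^3*r^2 + 11*q^3*r + 6*q^2*r^3 + 6*q^2*r^2 + q*r^4 + q*r^3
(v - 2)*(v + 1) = v^2 - v - 2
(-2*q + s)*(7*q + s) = -14*q^2 + 5*q*s + s^2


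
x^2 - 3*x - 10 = (x - 5)*(x + 2)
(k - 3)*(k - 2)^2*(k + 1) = k^4 - 6*k^3 + 9*k^2 + 4*k - 12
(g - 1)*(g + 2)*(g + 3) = g^3 + 4*g^2 + g - 6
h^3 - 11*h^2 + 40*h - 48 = (h - 4)^2*(h - 3)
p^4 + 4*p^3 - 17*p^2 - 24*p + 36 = (p - 3)*(p - 1)*(p + 2)*(p + 6)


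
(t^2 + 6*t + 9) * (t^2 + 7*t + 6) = t^4 + 13*t^3 + 57*t^2 + 99*t + 54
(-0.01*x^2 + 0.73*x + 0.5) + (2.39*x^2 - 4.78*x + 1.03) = 2.38*x^2 - 4.05*x + 1.53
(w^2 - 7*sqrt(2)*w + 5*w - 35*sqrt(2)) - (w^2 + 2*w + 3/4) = -7*sqrt(2)*w + 3*w - 35*sqrt(2) - 3/4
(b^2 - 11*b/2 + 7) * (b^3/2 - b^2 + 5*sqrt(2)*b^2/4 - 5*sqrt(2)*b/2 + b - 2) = b^5/2 - 15*b^4/4 + 5*sqrt(2)*b^4/4 - 75*sqrt(2)*b^3/8 + 10*b^3 - 29*b^2/2 + 45*sqrt(2)*b^2/2 - 35*sqrt(2)*b/2 + 18*b - 14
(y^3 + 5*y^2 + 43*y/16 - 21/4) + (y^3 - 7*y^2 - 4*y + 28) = 2*y^3 - 2*y^2 - 21*y/16 + 91/4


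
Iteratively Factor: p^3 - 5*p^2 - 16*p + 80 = (p - 5)*(p^2 - 16) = (p - 5)*(p - 4)*(p + 4)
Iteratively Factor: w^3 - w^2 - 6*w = (w + 2)*(w^2 - 3*w) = (w - 3)*(w + 2)*(w)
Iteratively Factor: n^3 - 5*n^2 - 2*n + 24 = (n + 2)*(n^2 - 7*n + 12) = (n - 4)*(n + 2)*(n - 3)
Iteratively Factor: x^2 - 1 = (x + 1)*(x - 1)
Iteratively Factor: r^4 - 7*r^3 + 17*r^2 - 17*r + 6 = (r - 3)*(r^3 - 4*r^2 + 5*r - 2) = (r - 3)*(r - 1)*(r^2 - 3*r + 2) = (r - 3)*(r - 1)^2*(r - 2)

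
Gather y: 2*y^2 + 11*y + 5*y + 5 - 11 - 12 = 2*y^2 + 16*y - 18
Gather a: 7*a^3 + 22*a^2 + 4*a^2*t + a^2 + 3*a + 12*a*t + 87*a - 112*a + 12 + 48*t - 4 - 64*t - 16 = 7*a^3 + a^2*(4*t + 23) + a*(12*t - 22) - 16*t - 8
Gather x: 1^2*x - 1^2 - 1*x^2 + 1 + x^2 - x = 0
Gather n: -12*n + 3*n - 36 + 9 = -9*n - 27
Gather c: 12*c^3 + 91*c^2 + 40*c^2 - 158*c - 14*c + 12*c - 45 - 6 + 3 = 12*c^3 + 131*c^2 - 160*c - 48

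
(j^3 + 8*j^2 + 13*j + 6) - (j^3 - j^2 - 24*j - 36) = 9*j^2 + 37*j + 42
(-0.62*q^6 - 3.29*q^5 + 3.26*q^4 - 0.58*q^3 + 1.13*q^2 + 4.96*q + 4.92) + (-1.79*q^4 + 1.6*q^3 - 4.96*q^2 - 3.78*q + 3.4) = -0.62*q^6 - 3.29*q^5 + 1.47*q^4 + 1.02*q^3 - 3.83*q^2 + 1.18*q + 8.32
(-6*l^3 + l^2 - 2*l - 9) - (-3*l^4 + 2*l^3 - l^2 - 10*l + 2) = 3*l^4 - 8*l^3 + 2*l^2 + 8*l - 11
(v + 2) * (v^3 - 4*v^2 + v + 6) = v^4 - 2*v^3 - 7*v^2 + 8*v + 12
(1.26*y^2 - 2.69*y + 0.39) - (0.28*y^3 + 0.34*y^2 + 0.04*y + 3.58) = -0.28*y^3 + 0.92*y^2 - 2.73*y - 3.19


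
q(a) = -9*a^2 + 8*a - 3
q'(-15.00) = 278.00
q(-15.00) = -2148.00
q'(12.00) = -208.00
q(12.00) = -1203.00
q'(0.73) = -5.14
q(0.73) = -1.96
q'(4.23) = -68.14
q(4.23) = -130.20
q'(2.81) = -42.58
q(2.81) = -51.58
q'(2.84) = -43.12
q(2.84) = -52.87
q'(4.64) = -75.52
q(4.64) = -159.65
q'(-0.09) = 9.62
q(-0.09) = -3.79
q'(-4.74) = 93.32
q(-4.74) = -243.13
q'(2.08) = -29.44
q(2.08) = -25.30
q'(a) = 8 - 18*a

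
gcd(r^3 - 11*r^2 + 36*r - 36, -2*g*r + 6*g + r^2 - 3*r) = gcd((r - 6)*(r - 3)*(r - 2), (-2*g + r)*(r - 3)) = r - 3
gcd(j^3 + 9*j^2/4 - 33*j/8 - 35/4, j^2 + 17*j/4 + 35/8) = j^2 + 17*j/4 + 35/8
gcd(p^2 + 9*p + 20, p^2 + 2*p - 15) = p + 5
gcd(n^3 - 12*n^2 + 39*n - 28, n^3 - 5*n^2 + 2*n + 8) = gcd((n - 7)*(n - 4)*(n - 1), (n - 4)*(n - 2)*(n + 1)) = n - 4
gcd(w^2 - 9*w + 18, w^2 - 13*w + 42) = w - 6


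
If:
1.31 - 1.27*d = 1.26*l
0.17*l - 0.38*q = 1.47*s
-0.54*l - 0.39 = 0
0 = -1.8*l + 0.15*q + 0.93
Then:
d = 1.75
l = -0.72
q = -14.87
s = 3.76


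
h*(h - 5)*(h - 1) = h^3 - 6*h^2 + 5*h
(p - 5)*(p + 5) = p^2 - 25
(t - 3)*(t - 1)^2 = t^3 - 5*t^2 + 7*t - 3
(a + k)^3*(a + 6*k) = a^4 + 9*a^3*k + 21*a^2*k^2 + 19*a*k^3 + 6*k^4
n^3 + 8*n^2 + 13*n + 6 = (n + 1)^2*(n + 6)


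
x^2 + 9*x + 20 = (x + 4)*(x + 5)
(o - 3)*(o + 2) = o^2 - o - 6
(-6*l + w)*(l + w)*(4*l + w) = -24*l^3 - 26*l^2*w - l*w^2 + w^3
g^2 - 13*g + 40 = (g - 8)*(g - 5)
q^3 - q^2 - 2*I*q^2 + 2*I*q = q*(q - 1)*(q - 2*I)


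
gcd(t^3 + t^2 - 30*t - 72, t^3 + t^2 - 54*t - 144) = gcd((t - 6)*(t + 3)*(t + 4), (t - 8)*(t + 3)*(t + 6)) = t + 3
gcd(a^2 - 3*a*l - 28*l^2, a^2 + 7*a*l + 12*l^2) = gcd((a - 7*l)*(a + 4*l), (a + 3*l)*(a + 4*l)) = a + 4*l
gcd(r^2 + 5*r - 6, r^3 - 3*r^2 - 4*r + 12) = 1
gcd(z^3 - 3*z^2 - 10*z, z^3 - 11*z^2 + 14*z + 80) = z^2 - 3*z - 10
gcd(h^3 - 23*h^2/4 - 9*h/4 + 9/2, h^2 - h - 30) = h - 6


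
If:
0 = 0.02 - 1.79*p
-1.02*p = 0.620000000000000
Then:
No Solution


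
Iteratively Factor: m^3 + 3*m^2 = (m)*(m^2 + 3*m) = m*(m + 3)*(m)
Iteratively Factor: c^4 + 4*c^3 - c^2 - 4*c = (c - 1)*(c^3 + 5*c^2 + 4*c) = (c - 1)*(c + 1)*(c^2 + 4*c) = c*(c - 1)*(c + 1)*(c + 4)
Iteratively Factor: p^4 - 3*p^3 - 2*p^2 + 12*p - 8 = (p - 2)*(p^3 - p^2 - 4*p + 4) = (p - 2)*(p - 1)*(p^2 - 4) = (p - 2)*(p - 1)*(p + 2)*(p - 2)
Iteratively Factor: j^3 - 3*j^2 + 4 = (j - 2)*(j^2 - j - 2) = (j - 2)^2*(j + 1)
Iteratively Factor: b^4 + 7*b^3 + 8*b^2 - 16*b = (b + 4)*(b^3 + 3*b^2 - 4*b) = (b - 1)*(b + 4)*(b^2 + 4*b) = b*(b - 1)*(b + 4)*(b + 4)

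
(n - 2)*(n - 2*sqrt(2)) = n^2 - 2*sqrt(2)*n - 2*n + 4*sqrt(2)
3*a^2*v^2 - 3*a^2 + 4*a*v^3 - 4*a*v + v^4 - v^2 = (a + v)*(3*a + v)*(v - 1)*(v + 1)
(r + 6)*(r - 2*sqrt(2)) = r^2 - 2*sqrt(2)*r + 6*r - 12*sqrt(2)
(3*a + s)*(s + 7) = 3*a*s + 21*a + s^2 + 7*s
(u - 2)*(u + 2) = u^2 - 4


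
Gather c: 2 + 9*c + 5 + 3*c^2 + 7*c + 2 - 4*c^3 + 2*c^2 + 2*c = -4*c^3 + 5*c^2 + 18*c + 9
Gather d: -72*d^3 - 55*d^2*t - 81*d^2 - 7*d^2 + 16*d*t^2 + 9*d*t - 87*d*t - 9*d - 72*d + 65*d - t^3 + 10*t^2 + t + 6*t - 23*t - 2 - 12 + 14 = -72*d^3 + d^2*(-55*t - 88) + d*(16*t^2 - 78*t - 16) - t^3 + 10*t^2 - 16*t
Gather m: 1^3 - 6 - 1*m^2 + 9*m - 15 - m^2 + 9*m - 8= -2*m^2 + 18*m - 28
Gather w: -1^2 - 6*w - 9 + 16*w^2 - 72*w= 16*w^2 - 78*w - 10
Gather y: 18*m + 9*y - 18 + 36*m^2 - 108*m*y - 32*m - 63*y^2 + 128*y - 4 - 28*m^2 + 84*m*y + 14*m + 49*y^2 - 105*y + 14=8*m^2 - 14*y^2 + y*(32 - 24*m) - 8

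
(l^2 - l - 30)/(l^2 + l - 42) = (l + 5)/(l + 7)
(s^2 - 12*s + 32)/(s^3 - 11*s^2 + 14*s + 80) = (s - 4)/(s^2 - 3*s - 10)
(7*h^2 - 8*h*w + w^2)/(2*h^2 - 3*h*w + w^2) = (-7*h + w)/(-2*h + w)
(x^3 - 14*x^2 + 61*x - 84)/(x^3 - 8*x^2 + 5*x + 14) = (x^2 - 7*x + 12)/(x^2 - x - 2)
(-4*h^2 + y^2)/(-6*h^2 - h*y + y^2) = (-2*h + y)/(-3*h + y)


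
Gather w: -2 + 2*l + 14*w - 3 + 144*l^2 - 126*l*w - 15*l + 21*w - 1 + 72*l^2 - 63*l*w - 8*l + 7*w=216*l^2 - 21*l + w*(42 - 189*l) - 6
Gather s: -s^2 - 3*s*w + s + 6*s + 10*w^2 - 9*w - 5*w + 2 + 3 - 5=-s^2 + s*(7 - 3*w) + 10*w^2 - 14*w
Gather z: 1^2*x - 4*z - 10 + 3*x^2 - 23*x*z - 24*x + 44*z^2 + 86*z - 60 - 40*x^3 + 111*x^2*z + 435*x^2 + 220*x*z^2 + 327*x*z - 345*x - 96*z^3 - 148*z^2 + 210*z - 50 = -40*x^3 + 438*x^2 - 368*x - 96*z^3 + z^2*(220*x - 104) + z*(111*x^2 + 304*x + 292) - 120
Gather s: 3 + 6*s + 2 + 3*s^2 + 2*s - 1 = 3*s^2 + 8*s + 4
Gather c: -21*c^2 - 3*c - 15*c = -21*c^2 - 18*c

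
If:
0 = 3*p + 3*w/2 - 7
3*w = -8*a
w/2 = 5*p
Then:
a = -35/24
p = 7/18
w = 35/9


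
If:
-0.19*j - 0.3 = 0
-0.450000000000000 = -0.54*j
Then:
No Solution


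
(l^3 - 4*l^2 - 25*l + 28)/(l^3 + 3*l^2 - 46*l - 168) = (l - 1)/(l + 6)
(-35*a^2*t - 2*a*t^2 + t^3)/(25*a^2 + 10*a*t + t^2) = t*(-7*a + t)/(5*a + t)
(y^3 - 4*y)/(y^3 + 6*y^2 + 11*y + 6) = y*(y - 2)/(y^2 + 4*y + 3)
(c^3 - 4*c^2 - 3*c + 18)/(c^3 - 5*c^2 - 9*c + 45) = (c^2 - c - 6)/(c^2 - 2*c - 15)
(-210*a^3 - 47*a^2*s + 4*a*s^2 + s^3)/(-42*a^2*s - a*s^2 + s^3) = (5*a + s)/s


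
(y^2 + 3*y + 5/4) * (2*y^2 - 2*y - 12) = 2*y^4 + 4*y^3 - 31*y^2/2 - 77*y/2 - 15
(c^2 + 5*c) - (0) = c^2 + 5*c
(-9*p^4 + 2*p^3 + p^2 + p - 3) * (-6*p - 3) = 54*p^5 + 15*p^4 - 12*p^3 - 9*p^2 + 15*p + 9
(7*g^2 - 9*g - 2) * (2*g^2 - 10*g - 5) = 14*g^4 - 88*g^3 + 51*g^2 + 65*g + 10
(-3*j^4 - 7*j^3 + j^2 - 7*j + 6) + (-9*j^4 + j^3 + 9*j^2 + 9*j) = -12*j^4 - 6*j^3 + 10*j^2 + 2*j + 6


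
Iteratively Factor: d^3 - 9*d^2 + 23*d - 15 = (d - 1)*(d^2 - 8*d + 15) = (d - 3)*(d - 1)*(d - 5)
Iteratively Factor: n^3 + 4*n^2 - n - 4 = (n + 1)*(n^2 + 3*n - 4) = (n + 1)*(n + 4)*(n - 1)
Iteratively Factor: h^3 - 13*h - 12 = (h + 1)*(h^2 - h - 12) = (h - 4)*(h + 1)*(h + 3)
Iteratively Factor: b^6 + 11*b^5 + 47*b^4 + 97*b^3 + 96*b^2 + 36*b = (b + 3)*(b^5 + 8*b^4 + 23*b^3 + 28*b^2 + 12*b) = (b + 2)*(b + 3)*(b^4 + 6*b^3 + 11*b^2 + 6*b) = b*(b + 2)*(b + 3)*(b^3 + 6*b^2 + 11*b + 6) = b*(b + 2)*(b + 3)^2*(b^2 + 3*b + 2) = b*(b + 1)*(b + 2)*(b + 3)^2*(b + 2)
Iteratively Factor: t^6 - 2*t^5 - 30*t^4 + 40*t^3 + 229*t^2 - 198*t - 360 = (t + 3)*(t^5 - 5*t^4 - 15*t^3 + 85*t^2 - 26*t - 120) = (t + 3)*(t + 4)*(t^4 - 9*t^3 + 21*t^2 + t - 30) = (t - 5)*(t + 3)*(t + 4)*(t^3 - 4*t^2 + t + 6) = (t - 5)*(t - 3)*(t + 3)*(t + 4)*(t^2 - t - 2) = (t - 5)*(t - 3)*(t + 1)*(t + 3)*(t + 4)*(t - 2)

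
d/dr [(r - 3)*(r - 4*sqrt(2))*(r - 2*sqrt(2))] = 3*r^2 - 12*sqrt(2)*r - 6*r + 16 + 18*sqrt(2)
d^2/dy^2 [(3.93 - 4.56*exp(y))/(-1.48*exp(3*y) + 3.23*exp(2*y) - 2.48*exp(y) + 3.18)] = (39.952896*exp(6*y) - 142.87032*exp(5*y) + 187.28262*exp(4*y) + 122.668284*exp(3*y) - 353.048256*exp(2*y) + 173.25732*exp(y) + 15.118992)*exp(y)/(3.241792*exp(9*y) - 21.224976*exp(8*y) + 62.618652*exp(7*y) - 125.727035*exp(6*y) + 196.138584*exp(5*y) - 229.158474*exp(4*y) + 212.99048*exp(3*y) - 156.663972*exp(2*y) + 75.236256*exp(y) - 32.157432)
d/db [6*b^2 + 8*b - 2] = 12*b + 8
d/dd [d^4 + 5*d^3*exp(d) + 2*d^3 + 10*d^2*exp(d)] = d*(5*d^2*exp(d) + 4*d^2 + 25*d*exp(d) + 6*d + 20*exp(d))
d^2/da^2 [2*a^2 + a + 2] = 4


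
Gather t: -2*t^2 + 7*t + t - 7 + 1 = -2*t^2 + 8*t - 6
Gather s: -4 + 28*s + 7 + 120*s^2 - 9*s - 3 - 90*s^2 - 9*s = 30*s^2 + 10*s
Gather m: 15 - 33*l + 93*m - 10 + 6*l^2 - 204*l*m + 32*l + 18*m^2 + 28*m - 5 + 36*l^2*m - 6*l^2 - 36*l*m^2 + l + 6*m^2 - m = m^2*(24 - 36*l) + m*(36*l^2 - 204*l + 120)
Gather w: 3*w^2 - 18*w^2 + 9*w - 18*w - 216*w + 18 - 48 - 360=-15*w^2 - 225*w - 390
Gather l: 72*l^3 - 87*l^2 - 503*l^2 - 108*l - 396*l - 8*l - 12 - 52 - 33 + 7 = 72*l^3 - 590*l^2 - 512*l - 90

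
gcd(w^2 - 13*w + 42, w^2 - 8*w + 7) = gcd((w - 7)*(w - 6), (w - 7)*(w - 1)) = w - 7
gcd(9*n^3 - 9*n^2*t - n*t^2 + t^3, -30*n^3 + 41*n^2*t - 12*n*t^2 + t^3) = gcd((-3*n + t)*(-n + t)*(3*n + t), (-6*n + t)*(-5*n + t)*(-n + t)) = -n + t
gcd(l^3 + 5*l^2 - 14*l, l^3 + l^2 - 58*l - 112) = l + 7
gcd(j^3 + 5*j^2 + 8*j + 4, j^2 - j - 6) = j + 2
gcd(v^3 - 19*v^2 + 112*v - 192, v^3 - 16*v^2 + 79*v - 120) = v^2 - 11*v + 24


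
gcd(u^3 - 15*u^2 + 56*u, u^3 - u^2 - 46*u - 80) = u - 8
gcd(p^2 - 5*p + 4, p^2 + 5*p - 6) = p - 1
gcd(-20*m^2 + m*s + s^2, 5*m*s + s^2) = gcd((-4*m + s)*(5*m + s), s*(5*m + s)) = 5*m + s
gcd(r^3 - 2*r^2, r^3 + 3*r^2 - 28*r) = r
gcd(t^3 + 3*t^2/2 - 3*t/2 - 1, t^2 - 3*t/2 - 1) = t + 1/2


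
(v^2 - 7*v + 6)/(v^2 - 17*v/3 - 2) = 3*(v - 1)/(3*v + 1)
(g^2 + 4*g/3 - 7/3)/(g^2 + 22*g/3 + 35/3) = (g - 1)/(g + 5)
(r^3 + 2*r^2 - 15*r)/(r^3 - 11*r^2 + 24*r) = (r + 5)/(r - 8)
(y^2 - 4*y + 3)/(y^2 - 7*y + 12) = (y - 1)/(y - 4)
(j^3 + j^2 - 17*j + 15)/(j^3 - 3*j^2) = 1 + 4/j - 5/j^2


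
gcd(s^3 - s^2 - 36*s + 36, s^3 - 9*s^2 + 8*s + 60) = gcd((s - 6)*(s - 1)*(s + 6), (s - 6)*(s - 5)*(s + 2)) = s - 6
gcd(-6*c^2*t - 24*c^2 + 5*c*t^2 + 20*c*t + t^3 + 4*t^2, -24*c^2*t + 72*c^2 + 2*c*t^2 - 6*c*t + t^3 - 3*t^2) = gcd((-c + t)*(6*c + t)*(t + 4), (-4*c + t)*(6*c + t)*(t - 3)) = 6*c + t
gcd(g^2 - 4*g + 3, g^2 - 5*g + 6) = g - 3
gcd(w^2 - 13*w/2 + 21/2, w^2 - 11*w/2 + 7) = w - 7/2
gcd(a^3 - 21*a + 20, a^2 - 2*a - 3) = 1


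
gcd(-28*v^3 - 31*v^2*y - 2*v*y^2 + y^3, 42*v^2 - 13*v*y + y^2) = -7*v + y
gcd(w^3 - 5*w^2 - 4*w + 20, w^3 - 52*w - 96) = w + 2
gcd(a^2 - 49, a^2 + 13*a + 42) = a + 7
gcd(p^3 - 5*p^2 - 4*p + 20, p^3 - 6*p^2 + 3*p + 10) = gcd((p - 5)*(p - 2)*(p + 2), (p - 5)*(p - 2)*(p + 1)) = p^2 - 7*p + 10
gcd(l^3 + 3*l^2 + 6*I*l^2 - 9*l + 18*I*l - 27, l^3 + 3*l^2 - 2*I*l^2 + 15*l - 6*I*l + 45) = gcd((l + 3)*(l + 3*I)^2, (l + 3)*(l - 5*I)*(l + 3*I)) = l^2 + l*(3 + 3*I) + 9*I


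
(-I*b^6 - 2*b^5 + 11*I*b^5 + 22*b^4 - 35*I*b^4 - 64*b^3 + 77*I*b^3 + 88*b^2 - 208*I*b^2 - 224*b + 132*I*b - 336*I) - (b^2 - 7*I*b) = -I*b^6 - 2*b^5 + 11*I*b^5 + 22*b^4 - 35*I*b^4 - 64*b^3 + 77*I*b^3 + 87*b^2 - 208*I*b^2 - 224*b + 139*I*b - 336*I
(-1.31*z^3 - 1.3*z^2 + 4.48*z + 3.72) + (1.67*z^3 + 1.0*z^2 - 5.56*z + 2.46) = 0.36*z^3 - 0.3*z^2 - 1.08*z + 6.18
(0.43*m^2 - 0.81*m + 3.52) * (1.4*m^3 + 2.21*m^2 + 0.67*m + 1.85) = 0.602*m^5 - 0.1837*m^4 + 3.426*m^3 + 8.032*m^2 + 0.8599*m + 6.512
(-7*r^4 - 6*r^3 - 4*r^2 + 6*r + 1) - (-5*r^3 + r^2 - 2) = -7*r^4 - r^3 - 5*r^2 + 6*r + 3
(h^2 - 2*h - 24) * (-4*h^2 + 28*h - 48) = -4*h^4 + 36*h^3 - 8*h^2 - 576*h + 1152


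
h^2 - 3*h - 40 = (h - 8)*(h + 5)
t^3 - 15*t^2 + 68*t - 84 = (t - 7)*(t - 6)*(t - 2)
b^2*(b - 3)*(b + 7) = b^4 + 4*b^3 - 21*b^2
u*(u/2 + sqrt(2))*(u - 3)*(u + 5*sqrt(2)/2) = u^4/2 - 3*u^3/2 + 9*sqrt(2)*u^3/4 - 27*sqrt(2)*u^2/4 + 5*u^2 - 15*u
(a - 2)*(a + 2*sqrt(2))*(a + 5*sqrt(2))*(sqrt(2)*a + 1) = sqrt(2)*a^4 - 2*sqrt(2)*a^3 + 15*a^3 - 30*a^2 + 27*sqrt(2)*a^2 - 54*sqrt(2)*a + 20*a - 40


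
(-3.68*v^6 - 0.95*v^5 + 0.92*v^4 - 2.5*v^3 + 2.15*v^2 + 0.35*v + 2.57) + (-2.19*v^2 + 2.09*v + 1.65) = -3.68*v^6 - 0.95*v^5 + 0.92*v^4 - 2.5*v^3 - 0.04*v^2 + 2.44*v + 4.22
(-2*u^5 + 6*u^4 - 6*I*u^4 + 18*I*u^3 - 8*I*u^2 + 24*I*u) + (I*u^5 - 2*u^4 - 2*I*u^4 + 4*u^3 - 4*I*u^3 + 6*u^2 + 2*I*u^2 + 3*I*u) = -2*u^5 + I*u^5 + 4*u^4 - 8*I*u^4 + 4*u^3 + 14*I*u^3 + 6*u^2 - 6*I*u^2 + 27*I*u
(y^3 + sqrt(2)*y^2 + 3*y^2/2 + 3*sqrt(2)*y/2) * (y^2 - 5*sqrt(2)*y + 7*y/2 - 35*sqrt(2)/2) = y^5 - 4*sqrt(2)*y^4 + 5*y^4 - 20*sqrt(2)*y^3 - 19*y^3/4 - 50*y^2 - 21*sqrt(2)*y^2 - 105*y/2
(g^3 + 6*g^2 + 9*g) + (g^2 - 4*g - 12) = g^3 + 7*g^2 + 5*g - 12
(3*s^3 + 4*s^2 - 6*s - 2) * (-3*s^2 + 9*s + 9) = -9*s^5 + 15*s^4 + 81*s^3 - 12*s^2 - 72*s - 18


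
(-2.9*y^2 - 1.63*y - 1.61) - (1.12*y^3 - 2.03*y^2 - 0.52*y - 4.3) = -1.12*y^3 - 0.87*y^2 - 1.11*y + 2.69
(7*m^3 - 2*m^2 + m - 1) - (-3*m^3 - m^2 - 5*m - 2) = 10*m^3 - m^2 + 6*m + 1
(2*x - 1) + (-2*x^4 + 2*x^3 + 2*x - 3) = -2*x^4 + 2*x^3 + 4*x - 4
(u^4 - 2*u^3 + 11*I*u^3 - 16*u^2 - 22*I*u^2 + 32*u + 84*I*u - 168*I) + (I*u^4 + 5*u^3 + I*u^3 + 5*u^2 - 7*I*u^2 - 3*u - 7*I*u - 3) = u^4 + I*u^4 + 3*u^3 + 12*I*u^3 - 11*u^2 - 29*I*u^2 + 29*u + 77*I*u - 3 - 168*I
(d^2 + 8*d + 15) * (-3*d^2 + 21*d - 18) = -3*d^4 - 3*d^3 + 105*d^2 + 171*d - 270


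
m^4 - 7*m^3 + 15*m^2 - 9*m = m*(m - 3)^2*(m - 1)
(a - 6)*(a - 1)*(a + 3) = a^3 - 4*a^2 - 15*a + 18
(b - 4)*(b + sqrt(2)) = b^2 - 4*b + sqrt(2)*b - 4*sqrt(2)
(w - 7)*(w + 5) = w^2 - 2*w - 35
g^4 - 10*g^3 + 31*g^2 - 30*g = g*(g - 5)*(g - 3)*(g - 2)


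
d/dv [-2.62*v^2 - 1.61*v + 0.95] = -5.24*v - 1.61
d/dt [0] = 0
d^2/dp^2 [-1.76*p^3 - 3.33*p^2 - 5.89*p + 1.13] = -10.56*p - 6.66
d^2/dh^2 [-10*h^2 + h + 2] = -20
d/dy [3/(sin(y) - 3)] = -3*cos(y)/(sin(y) - 3)^2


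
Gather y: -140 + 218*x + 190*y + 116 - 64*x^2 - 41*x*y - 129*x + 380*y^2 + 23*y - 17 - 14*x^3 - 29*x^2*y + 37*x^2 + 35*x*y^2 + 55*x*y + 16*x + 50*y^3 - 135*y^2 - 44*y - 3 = -14*x^3 - 27*x^2 + 105*x + 50*y^3 + y^2*(35*x + 245) + y*(-29*x^2 + 14*x + 169) - 44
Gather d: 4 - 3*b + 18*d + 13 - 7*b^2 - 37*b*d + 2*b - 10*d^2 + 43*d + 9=-7*b^2 - b - 10*d^2 + d*(61 - 37*b) + 26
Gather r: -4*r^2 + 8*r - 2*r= -4*r^2 + 6*r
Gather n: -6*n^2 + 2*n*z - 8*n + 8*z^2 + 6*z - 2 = -6*n^2 + n*(2*z - 8) + 8*z^2 + 6*z - 2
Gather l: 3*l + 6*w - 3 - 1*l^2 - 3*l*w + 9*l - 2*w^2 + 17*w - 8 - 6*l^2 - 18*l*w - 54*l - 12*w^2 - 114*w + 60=-7*l^2 + l*(-21*w - 42) - 14*w^2 - 91*w + 49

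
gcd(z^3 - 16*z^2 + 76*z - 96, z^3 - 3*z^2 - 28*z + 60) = z^2 - 8*z + 12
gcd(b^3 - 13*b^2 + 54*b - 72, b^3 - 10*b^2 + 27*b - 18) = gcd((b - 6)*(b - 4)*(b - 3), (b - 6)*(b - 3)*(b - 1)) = b^2 - 9*b + 18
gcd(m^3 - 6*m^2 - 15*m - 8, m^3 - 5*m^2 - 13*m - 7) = m^2 + 2*m + 1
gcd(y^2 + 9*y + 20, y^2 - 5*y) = 1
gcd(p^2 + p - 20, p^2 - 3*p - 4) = p - 4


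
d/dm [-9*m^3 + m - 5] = 1 - 27*m^2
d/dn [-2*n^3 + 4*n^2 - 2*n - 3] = -6*n^2 + 8*n - 2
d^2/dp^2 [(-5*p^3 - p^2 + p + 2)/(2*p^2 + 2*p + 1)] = 2*(-2*p^3 + 3*p + 1)/(8*p^6 + 24*p^5 + 36*p^4 + 32*p^3 + 18*p^2 + 6*p + 1)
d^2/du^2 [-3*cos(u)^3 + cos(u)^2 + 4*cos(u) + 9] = -7*cos(u)/4 - 2*cos(2*u) + 27*cos(3*u)/4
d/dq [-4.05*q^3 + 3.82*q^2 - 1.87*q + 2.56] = -12.15*q^2 + 7.64*q - 1.87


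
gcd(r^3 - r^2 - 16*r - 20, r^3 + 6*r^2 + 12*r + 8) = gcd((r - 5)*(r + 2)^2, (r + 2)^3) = r^2 + 4*r + 4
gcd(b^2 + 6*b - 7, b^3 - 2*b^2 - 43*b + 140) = b + 7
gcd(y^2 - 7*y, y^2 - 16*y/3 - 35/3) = y - 7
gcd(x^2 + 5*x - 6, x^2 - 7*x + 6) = x - 1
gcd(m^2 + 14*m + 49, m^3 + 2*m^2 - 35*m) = m + 7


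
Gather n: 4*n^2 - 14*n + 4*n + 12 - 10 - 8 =4*n^2 - 10*n - 6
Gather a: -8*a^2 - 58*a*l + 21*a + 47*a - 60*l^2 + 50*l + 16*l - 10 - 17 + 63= -8*a^2 + a*(68 - 58*l) - 60*l^2 + 66*l + 36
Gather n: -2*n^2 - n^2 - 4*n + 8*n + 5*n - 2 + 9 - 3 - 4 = -3*n^2 + 9*n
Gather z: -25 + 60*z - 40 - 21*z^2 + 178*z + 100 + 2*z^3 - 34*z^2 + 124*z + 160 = 2*z^3 - 55*z^2 + 362*z + 195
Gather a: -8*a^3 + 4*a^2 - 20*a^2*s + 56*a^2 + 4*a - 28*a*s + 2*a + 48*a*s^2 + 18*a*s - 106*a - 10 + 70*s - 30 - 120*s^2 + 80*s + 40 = -8*a^3 + a^2*(60 - 20*s) + a*(48*s^2 - 10*s - 100) - 120*s^2 + 150*s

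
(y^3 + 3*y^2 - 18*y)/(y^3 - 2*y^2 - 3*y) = (y + 6)/(y + 1)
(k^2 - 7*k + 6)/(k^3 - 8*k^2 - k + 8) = (k - 6)/(k^2 - 7*k - 8)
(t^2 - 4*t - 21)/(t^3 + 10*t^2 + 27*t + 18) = (t - 7)/(t^2 + 7*t + 6)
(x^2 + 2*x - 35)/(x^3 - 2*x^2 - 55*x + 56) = (x - 5)/(x^2 - 9*x + 8)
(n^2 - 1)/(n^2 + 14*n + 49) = (n^2 - 1)/(n^2 + 14*n + 49)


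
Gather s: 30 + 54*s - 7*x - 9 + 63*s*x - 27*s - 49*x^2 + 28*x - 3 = s*(63*x + 27) - 49*x^2 + 21*x + 18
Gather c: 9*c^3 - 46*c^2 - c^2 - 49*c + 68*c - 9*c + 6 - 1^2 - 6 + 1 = 9*c^3 - 47*c^2 + 10*c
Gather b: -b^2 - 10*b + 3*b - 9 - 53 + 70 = -b^2 - 7*b + 8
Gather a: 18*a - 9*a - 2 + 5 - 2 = 9*a + 1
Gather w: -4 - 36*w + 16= 12 - 36*w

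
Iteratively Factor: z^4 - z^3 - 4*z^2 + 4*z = (z - 1)*(z^3 - 4*z) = (z - 2)*(z - 1)*(z^2 + 2*z) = z*(z - 2)*(z - 1)*(z + 2)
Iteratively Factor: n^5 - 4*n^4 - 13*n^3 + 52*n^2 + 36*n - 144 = (n - 4)*(n^4 - 13*n^2 + 36) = (n - 4)*(n + 2)*(n^3 - 2*n^2 - 9*n + 18) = (n - 4)*(n - 3)*(n + 2)*(n^2 + n - 6) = (n - 4)*(n - 3)*(n - 2)*(n + 2)*(n + 3)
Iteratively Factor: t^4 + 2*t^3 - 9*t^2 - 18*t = (t + 3)*(t^3 - t^2 - 6*t) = t*(t + 3)*(t^2 - t - 6) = t*(t + 2)*(t + 3)*(t - 3)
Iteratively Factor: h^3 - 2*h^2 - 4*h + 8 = (h - 2)*(h^2 - 4) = (h - 2)^2*(h + 2)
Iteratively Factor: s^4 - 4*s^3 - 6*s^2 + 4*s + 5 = (s - 5)*(s^3 + s^2 - s - 1) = (s - 5)*(s - 1)*(s^2 + 2*s + 1) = (s - 5)*(s - 1)*(s + 1)*(s + 1)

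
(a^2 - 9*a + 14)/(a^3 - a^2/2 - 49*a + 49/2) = 2*(a - 2)/(2*a^2 + 13*a - 7)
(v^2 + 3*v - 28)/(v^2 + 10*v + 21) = (v - 4)/(v + 3)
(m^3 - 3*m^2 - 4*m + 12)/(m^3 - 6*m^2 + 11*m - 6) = (m + 2)/(m - 1)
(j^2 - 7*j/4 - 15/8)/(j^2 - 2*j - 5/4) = (4*j + 3)/(2*(2*j + 1))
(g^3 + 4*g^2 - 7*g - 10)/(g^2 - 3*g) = (g^3 + 4*g^2 - 7*g - 10)/(g*(g - 3))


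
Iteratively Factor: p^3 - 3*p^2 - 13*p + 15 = (p - 1)*(p^2 - 2*p - 15) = (p - 5)*(p - 1)*(p + 3)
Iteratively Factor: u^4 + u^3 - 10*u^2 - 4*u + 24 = (u - 2)*(u^3 + 3*u^2 - 4*u - 12) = (u - 2)^2*(u^2 + 5*u + 6) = (u - 2)^2*(u + 3)*(u + 2)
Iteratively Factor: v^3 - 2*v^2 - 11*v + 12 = (v - 1)*(v^2 - v - 12) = (v - 1)*(v + 3)*(v - 4)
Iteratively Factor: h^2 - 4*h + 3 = (h - 1)*(h - 3)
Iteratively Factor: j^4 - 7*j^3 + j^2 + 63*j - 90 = (j - 2)*(j^3 - 5*j^2 - 9*j + 45) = (j - 5)*(j - 2)*(j^2 - 9) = (j - 5)*(j - 2)*(j + 3)*(j - 3)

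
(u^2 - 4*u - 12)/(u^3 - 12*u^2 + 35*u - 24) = (u^2 - 4*u - 12)/(u^3 - 12*u^2 + 35*u - 24)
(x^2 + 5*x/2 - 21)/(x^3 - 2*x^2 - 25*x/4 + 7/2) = 2*(x + 6)/(2*x^2 + 3*x - 2)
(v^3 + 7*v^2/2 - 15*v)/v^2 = v + 7/2 - 15/v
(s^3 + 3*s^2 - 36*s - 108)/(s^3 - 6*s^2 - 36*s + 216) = (s + 3)/(s - 6)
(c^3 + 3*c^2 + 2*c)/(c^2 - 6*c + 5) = c*(c^2 + 3*c + 2)/(c^2 - 6*c + 5)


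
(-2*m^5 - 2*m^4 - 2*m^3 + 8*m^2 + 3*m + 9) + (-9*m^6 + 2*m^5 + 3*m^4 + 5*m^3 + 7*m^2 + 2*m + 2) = -9*m^6 + m^4 + 3*m^3 + 15*m^2 + 5*m + 11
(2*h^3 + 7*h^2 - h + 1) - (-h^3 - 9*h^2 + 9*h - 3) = 3*h^3 + 16*h^2 - 10*h + 4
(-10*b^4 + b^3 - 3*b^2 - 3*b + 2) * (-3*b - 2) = 30*b^5 + 17*b^4 + 7*b^3 + 15*b^2 - 4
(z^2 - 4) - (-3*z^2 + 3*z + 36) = 4*z^2 - 3*z - 40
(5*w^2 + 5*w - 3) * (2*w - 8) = 10*w^3 - 30*w^2 - 46*w + 24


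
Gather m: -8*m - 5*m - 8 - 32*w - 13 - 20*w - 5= -13*m - 52*w - 26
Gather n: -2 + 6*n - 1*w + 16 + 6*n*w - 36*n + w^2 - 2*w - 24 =n*(6*w - 30) + w^2 - 3*w - 10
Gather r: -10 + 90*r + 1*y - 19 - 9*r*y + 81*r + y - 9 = r*(171 - 9*y) + 2*y - 38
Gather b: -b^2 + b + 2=-b^2 + b + 2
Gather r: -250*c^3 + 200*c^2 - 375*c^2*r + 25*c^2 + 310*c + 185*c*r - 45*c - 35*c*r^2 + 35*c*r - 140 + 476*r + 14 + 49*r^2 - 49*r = -250*c^3 + 225*c^2 + 265*c + r^2*(49 - 35*c) + r*(-375*c^2 + 220*c + 427) - 126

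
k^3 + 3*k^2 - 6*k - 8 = (k - 2)*(k + 1)*(k + 4)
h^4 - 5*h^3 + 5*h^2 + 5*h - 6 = (h - 3)*(h - 2)*(h - 1)*(h + 1)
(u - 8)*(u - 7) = u^2 - 15*u + 56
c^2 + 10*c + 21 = (c + 3)*(c + 7)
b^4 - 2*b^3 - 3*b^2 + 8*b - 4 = (b - 2)*(b - 1)^2*(b + 2)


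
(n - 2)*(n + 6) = n^2 + 4*n - 12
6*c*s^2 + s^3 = s^2*(6*c + s)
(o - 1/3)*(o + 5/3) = o^2 + 4*o/3 - 5/9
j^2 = j^2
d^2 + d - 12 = (d - 3)*(d + 4)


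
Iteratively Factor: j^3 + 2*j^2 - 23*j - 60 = (j - 5)*(j^2 + 7*j + 12) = (j - 5)*(j + 4)*(j + 3)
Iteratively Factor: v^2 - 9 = (v + 3)*(v - 3)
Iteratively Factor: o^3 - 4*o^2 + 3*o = (o - 3)*(o^2 - o) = o*(o - 3)*(o - 1)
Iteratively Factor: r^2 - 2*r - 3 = (r + 1)*(r - 3)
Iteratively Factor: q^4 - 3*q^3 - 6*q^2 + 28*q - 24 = (q - 2)*(q^3 - q^2 - 8*q + 12) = (q - 2)^2*(q^2 + q - 6) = (q - 2)^2*(q + 3)*(q - 2)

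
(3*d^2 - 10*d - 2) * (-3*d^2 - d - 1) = -9*d^4 + 27*d^3 + 13*d^2 + 12*d + 2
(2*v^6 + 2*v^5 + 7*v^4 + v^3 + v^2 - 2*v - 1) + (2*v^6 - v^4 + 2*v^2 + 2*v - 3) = 4*v^6 + 2*v^5 + 6*v^4 + v^3 + 3*v^2 - 4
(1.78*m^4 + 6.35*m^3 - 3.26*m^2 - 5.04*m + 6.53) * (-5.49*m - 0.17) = -9.7722*m^5 - 35.1641*m^4 + 16.8179*m^3 + 28.2238*m^2 - 34.9929*m - 1.1101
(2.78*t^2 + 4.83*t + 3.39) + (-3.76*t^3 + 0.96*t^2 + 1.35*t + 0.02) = -3.76*t^3 + 3.74*t^2 + 6.18*t + 3.41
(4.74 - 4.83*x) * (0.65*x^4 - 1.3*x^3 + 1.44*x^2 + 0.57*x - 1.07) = -3.1395*x^5 + 9.36*x^4 - 13.1172*x^3 + 4.0725*x^2 + 7.8699*x - 5.0718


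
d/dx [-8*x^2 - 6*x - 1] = -16*x - 6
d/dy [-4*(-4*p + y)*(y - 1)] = 16*p - 8*y + 4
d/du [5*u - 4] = 5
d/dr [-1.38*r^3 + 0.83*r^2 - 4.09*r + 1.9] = -4.14*r^2 + 1.66*r - 4.09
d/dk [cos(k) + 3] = -sin(k)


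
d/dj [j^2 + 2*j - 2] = 2*j + 2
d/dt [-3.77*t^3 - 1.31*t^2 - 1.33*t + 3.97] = -11.31*t^2 - 2.62*t - 1.33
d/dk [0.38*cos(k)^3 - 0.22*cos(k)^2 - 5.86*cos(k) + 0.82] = (-1.14*cos(k)^2 + 0.44*cos(k) + 5.86)*sin(k)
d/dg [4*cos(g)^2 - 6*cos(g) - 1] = 2*(3 - 4*cos(g))*sin(g)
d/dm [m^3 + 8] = 3*m^2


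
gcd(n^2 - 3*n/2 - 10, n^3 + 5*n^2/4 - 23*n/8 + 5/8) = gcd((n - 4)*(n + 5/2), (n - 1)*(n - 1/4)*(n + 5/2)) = n + 5/2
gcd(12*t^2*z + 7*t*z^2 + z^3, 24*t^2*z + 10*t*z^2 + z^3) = 4*t*z + z^2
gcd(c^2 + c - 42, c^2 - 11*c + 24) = 1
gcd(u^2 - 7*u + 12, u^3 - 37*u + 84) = u^2 - 7*u + 12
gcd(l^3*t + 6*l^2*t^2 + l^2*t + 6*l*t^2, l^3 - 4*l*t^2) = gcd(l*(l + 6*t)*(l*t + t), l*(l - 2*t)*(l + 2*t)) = l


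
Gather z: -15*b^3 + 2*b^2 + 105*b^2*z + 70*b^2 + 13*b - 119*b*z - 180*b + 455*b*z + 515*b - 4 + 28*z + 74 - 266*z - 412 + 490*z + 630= -15*b^3 + 72*b^2 + 348*b + z*(105*b^2 + 336*b + 252) + 288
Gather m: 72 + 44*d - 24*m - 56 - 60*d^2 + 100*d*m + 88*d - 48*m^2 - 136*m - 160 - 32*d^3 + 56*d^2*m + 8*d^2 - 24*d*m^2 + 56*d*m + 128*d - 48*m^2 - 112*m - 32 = -32*d^3 - 52*d^2 + 260*d + m^2*(-24*d - 96) + m*(56*d^2 + 156*d - 272) - 176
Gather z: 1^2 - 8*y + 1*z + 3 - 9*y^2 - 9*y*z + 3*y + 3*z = -9*y^2 - 5*y + z*(4 - 9*y) + 4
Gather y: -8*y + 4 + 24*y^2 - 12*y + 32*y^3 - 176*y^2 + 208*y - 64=32*y^3 - 152*y^2 + 188*y - 60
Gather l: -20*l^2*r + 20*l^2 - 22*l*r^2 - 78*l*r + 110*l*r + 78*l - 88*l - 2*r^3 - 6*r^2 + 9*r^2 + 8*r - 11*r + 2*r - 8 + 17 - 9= l^2*(20 - 20*r) + l*(-22*r^2 + 32*r - 10) - 2*r^3 + 3*r^2 - r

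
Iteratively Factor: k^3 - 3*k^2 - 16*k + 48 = (k - 3)*(k^2 - 16) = (k - 4)*(k - 3)*(k + 4)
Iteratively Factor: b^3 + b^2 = (b)*(b^2 + b) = b^2*(b + 1)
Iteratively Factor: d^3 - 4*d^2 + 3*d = (d - 3)*(d^2 - d) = (d - 3)*(d - 1)*(d)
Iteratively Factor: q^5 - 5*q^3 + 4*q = (q + 2)*(q^4 - 2*q^3 - q^2 + 2*q) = (q - 2)*(q + 2)*(q^3 - q) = q*(q - 2)*(q + 2)*(q^2 - 1) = q*(q - 2)*(q - 1)*(q + 2)*(q + 1)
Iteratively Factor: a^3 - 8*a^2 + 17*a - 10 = (a - 1)*(a^2 - 7*a + 10) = (a - 5)*(a - 1)*(a - 2)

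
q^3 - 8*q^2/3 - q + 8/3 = (q - 8/3)*(q - 1)*(q + 1)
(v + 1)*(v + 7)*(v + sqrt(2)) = v^3 + sqrt(2)*v^2 + 8*v^2 + 7*v + 8*sqrt(2)*v + 7*sqrt(2)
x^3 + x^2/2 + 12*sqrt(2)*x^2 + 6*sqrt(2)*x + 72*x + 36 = (x + 1/2)*(x + 6*sqrt(2))^2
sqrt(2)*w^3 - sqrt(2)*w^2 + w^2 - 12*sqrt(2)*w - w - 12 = (w - 4)*(w + 3)*(sqrt(2)*w + 1)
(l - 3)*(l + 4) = l^2 + l - 12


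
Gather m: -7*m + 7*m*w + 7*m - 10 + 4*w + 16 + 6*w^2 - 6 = 7*m*w + 6*w^2 + 4*w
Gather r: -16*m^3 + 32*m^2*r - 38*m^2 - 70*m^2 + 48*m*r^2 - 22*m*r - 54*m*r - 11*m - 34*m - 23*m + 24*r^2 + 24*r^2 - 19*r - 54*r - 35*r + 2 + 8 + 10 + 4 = -16*m^3 - 108*m^2 - 68*m + r^2*(48*m + 48) + r*(32*m^2 - 76*m - 108) + 24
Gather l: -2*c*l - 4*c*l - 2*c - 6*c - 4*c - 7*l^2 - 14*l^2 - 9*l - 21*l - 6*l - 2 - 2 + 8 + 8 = -12*c - 21*l^2 + l*(-6*c - 36) + 12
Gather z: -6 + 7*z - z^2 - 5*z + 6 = -z^2 + 2*z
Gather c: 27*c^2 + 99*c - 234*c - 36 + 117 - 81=27*c^2 - 135*c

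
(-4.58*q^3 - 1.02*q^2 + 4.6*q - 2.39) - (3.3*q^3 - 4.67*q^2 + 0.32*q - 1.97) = -7.88*q^3 + 3.65*q^2 + 4.28*q - 0.42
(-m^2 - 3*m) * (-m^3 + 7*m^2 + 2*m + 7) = m^5 - 4*m^4 - 23*m^3 - 13*m^2 - 21*m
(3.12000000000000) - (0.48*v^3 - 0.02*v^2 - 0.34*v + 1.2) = -0.48*v^3 + 0.02*v^2 + 0.34*v + 1.92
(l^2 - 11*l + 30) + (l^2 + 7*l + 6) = 2*l^2 - 4*l + 36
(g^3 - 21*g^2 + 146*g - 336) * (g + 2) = g^4 - 19*g^3 + 104*g^2 - 44*g - 672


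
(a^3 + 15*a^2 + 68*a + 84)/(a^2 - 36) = (a^2 + 9*a + 14)/(a - 6)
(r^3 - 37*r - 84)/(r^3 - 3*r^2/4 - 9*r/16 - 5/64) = 64*(-r^3 + 37*r + 84)/(-64*r^3 + 48*r^2 + 36*r + 5)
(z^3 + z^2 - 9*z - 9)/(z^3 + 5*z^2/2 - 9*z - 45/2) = 2*(z + 1)/(2*z + 5)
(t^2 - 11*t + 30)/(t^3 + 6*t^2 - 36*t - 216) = (t - 5)/(t^2 + 12*t + 36)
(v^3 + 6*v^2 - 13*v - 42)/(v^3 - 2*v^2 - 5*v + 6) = (v + 7)/(v - 1)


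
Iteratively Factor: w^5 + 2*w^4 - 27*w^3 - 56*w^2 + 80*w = (w + 4)*(w^4 - 2*w^3 - 19*w^2 + 20*w) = w*(w + 4)*(w^3 - 2*w^2 - 19*w + 20) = w*(w + 4)^2*(w^2 - 6*w + 5) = w*(w - 1)*(w + 4)^2*(w - 5)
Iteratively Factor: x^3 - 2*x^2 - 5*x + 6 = (x + 2)*(x^2 - 4*x + 3) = (x - 1)*(x + 2)*(x - 3)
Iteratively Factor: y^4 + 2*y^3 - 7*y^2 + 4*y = (y + 4)*(y^3 - 2*y^2 + y) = y*(y + 4)*(y^2 - 2*y + 1) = y*(y - 1)*(y + 4)*(y - 1)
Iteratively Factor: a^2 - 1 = (a - 1)*(a + 1)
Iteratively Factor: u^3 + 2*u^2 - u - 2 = (u + 2)*(u^2 - 1) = (u + 1)*(u + 2)*(u - 1)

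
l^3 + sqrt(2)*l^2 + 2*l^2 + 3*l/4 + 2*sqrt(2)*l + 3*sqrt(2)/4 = (l + 1/2)*(l + 3/2)*(l + sqrt(2))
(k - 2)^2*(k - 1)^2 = k^4 - 6*k^3 + 13*k^2 - 12*k + 4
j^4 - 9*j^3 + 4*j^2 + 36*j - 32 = (j - 8)*(j - 2)*(j - 1)*(j + 2)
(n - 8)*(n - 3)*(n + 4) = n^3 - 7*n^2 - 20*n + 96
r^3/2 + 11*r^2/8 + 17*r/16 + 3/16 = (r/2 + 1/2)*(r + 1/4)*(r + 3/2)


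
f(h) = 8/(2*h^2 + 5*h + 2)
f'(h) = 8*(-4*h - 5)/(2*h^2 + 5*h + 2)^2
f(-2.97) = 1.67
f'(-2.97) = 2.40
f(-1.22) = -7.12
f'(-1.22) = -0.76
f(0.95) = 0.94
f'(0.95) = -0.96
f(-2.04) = 64.94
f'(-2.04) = 1665.54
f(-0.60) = -28.57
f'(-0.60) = -265.31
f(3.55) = 0.18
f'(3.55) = -0.08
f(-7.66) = 0.10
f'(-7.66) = 0.03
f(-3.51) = 0.88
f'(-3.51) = 0.88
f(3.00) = 0.23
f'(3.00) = -0.11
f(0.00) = 4.00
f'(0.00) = -10.00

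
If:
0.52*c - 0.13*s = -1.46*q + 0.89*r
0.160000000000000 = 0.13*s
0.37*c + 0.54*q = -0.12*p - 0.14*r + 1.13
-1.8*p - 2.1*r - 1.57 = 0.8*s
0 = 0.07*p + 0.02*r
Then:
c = 9.97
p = 0.46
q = -4.42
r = -1.61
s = 1.23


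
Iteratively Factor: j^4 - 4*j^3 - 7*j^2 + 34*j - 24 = (j - 2)*(j^3 - 2*j^2 - 11*j + 12) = (j - 2)*(j + 3)*(j^2 - 5*j + 4) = (j - 4)*(j - 2)*(j + 3)*(j - 1)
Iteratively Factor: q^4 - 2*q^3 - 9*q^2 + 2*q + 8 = (q - 1)*(q^3 - q^2 - 10*q - 8) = (q - 4)*(q - 1)*(q^2 + 3*q + 2) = (q - 4)*(q - 1)*(q + 1)*(q + 2)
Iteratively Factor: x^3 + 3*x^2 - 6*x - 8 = (x + 1)*(x^2 + 2*x - 8) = (x + 1)*(x + 4)*(x - 2)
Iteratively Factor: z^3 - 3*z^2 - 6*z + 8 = (z - 4)*(z^2 + z - 2) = (z - 4)*(z + 2)*(z - 1)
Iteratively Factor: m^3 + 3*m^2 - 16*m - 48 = (m + 4)*(m^2 - m - 12) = (m + 3)*(m + 4)*(m - 4)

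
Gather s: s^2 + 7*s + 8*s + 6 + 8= s^2 + 15*s + 14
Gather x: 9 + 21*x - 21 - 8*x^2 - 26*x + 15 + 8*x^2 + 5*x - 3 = 0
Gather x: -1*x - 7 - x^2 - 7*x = -x^2 - 8*x - 7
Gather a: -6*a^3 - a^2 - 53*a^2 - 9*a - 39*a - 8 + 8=-6*a^3 - 54*a^2 - 48*a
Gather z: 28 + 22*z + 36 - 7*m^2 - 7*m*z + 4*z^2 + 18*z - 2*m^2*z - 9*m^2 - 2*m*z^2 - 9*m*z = -16*m^2 + z^2*(4 - 2*m) + z*(-2*m^2 - 16*m + 40) + 64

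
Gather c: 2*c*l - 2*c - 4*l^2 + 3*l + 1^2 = c*(2*l - 2) - 4*l^2 + 3*l + 1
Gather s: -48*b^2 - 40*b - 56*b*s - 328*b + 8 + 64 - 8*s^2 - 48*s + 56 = -48*b^2 - 368*b - 8*s^2 + s*(-56*b - 48) + 128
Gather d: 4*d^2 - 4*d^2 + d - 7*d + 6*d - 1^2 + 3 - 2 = 0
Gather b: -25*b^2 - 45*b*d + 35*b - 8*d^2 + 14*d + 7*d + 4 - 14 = -25*b^2 + b*(35 - 45*d) - 8*d^2 + 21*d - 10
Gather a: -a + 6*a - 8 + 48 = 5*a + 40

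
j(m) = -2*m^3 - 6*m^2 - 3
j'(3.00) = -90.00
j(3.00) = -111.00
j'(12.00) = -1008.00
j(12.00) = -4323.00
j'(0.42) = -6.10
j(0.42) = -4.21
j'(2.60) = -71.76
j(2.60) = -78.71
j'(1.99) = -47.64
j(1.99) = -42.52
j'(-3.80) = -41.04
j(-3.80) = 20.10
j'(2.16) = -53.91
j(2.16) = -51.15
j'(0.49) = -7.32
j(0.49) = -4.68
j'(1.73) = -38.72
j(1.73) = -31.31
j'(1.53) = -32.41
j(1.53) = -24.21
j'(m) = -6*m^2 - 12*m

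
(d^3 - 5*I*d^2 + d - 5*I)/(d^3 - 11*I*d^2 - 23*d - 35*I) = (d - I)/(d - 7*I)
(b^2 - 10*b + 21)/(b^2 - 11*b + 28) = (b - 3)/(b - 4)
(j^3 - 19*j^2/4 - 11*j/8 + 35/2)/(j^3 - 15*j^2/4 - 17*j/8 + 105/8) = (j - 4)/(j - 3)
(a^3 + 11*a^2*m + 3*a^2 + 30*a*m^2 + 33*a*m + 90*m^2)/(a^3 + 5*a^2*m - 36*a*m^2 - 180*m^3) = (a + 3)/(a - 6*m)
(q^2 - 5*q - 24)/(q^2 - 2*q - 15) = (q - 8)/(q - 5)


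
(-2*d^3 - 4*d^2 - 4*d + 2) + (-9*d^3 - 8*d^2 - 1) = -11*d^3 - 12*d^2 - 4*d + 1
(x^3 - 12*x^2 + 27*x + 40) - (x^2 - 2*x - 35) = x^3 - 13*x^2 + 29*x + 75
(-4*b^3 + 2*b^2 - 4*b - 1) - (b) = -4*b^3 + 2*b^2 - 5*b - 1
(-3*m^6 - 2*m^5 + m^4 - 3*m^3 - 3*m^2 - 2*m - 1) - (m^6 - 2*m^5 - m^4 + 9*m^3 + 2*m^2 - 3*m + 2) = -4*m^6 + 2*m^4 - 12*m^3 - 5*m^2 + m - 3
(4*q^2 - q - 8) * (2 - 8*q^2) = -32*q^4 + 8*q^3 + 72*q^2 - 2*q - 16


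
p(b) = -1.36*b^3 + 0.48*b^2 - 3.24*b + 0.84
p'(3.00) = -37.08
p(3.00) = -41.28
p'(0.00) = -3.24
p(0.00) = 0.84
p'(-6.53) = -183.48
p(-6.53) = 421.15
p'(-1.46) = -13.34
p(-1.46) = 10.83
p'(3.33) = -45.29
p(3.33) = -54.85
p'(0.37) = -3.44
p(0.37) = -0.36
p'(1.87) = -15.71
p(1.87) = -12.43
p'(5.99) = -143.88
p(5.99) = -293.64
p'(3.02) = -37.55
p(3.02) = -42.03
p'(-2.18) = -24.72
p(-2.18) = 24.27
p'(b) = -4.08*b^2 + 0.96*b - 3.24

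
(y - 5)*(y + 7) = y^2 + 2*y - 35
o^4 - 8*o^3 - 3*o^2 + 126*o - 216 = (o - 6)*(o - 3)^2*(o + 4)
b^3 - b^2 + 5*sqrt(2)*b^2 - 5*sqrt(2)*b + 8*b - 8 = (b - 1)*(b + sqrt(2))*(b + 4*sqrt(2))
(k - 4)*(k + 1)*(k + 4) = k^3 + k^2 - 16*k - 16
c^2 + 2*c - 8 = (c - 2)*(c + 4)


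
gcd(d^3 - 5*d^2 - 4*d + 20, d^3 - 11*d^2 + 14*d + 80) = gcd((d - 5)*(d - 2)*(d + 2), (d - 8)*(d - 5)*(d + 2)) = d^2 - 3*d - 10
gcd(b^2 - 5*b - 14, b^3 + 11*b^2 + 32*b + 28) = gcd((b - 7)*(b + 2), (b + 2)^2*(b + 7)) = b + 2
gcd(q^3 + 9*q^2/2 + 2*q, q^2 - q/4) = q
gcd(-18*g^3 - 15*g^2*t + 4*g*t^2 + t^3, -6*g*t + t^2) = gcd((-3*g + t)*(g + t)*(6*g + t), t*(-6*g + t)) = 1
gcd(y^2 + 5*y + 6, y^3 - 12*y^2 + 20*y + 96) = y + 2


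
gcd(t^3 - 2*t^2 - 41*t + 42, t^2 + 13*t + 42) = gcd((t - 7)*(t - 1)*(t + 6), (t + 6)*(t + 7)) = t + 6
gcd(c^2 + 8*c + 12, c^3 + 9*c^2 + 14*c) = c + 2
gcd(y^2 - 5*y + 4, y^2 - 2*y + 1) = y - 1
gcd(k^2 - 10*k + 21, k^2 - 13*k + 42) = k - 7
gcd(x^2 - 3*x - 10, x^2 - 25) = x - 5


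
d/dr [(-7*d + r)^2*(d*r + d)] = d*(7*d - r)*(7*d - 3*r - 2)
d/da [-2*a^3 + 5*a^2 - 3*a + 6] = -6*a^2 + 10*a - 3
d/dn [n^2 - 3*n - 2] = 2*n - 3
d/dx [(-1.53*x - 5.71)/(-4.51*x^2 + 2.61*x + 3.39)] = (-6.9003*x^2 - 51.5042*x + 9.7164)/(20.3401*x^4 - 23.5422*x^3 - 23.7657*x^2 + 17.6958*x + 11.4921)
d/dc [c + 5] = 1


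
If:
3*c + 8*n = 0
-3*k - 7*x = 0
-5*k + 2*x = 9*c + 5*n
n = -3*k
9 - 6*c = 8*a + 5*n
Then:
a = 9/8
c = 0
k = 0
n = 0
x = 0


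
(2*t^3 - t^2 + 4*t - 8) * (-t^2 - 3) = -2*t^5 + t^4 - 10*t^3 + 11*t^2 - 12*t + 24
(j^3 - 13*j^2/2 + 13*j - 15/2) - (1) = j^3 - 13*j^2/2 + 13*j - 17/2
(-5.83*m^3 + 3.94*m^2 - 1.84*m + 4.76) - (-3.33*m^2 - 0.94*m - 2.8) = -5.83*m^3 + 7.27*m^2 - 0.9*m + 7.56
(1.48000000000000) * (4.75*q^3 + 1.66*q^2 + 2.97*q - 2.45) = 7.03*q^3 + 2.4568*q^2 + 4.3956*q - 3.626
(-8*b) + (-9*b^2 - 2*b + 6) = -9*b^2 - 10*b + 6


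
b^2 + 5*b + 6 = (b + 2)*(b + 3)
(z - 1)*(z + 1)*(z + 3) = z^3 + 3*z^2 - z - 3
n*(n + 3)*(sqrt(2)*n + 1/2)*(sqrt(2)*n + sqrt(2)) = 2*n^4 + sqrt(2)*n^3/2 + 8*n^3 + 2*sqrt(2)*n^2 + 6*n^2 + 3*sqrt(2)*n/2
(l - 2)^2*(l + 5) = l^3 + l^2 - 16*l + 20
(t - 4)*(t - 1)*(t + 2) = t^3 - 3*t^2 - 6*t + 8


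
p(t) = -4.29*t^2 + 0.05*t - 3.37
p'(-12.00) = 103.01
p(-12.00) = -621.73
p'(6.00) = -51.43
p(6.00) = -157.51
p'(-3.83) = 32.91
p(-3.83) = -66.49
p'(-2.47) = 21.24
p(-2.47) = -29.67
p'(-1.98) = 17.04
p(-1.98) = -20.29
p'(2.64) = -22.60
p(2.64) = -33.14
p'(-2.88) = 24.76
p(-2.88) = -39.10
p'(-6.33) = 54.36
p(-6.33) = -175.58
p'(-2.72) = 23.39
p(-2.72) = -35.25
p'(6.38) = -54.69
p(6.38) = -177.67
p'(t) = 0.05 - 8.58*t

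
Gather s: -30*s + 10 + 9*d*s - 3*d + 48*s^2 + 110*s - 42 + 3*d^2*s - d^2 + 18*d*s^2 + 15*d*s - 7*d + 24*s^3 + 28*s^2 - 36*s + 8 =-d^2 - 10*d + 24*s^3 + s^2*(18*d + 76) + s*(3*d^2 + 24*d + 44) - 24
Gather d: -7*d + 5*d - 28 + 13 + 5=-2*d - 10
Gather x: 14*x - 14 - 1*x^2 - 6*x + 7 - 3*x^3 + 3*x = -3*x^3 - x^2 + 11*x - 7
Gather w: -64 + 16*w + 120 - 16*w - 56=0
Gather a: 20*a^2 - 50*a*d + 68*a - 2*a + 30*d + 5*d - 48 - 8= 20*a^2 + a*(66 - 50*d) + 35*d - 56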